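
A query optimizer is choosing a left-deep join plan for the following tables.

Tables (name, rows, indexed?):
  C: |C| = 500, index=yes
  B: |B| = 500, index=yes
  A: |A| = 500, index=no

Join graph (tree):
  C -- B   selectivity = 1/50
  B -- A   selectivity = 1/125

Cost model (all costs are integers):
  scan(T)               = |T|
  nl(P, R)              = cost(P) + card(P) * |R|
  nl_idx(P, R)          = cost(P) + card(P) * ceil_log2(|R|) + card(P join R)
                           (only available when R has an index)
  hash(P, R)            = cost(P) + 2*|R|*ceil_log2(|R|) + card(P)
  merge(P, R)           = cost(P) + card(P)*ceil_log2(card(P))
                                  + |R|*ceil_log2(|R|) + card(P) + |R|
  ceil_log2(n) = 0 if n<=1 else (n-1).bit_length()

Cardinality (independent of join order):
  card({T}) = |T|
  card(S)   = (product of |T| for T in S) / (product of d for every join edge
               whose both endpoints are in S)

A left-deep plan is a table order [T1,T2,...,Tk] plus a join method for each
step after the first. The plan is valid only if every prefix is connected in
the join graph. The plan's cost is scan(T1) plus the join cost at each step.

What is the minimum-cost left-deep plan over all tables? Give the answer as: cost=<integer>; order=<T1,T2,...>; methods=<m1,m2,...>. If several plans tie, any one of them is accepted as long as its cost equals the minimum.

Selinger DP (subsets sized 1..n):
  {C}: scan cost=500, card=500
  {B}: scan cost=500, card=500
  {A}: scan cost=500, card=500
  {BC}: card=5000; try (C,hash)→10000, (C,nl_idx)→10000, (B,hash)→10000, (B,nl_idx)→10000, (C,merge)→10500, (B,merge)→10500 …(+2); best=10000 via (C,hash)
  {AB}: card=2000; try (B,nl_idx)→7000, (B,hash)→10000, (A,hash)→10000, (B,merge)→10500, (A,merge)→10500, (B,nl)→250500 …(+1); best=7000 via (B,nl_idx)
  {ABC}: card=20000; try (C,hash)→18000, (A,hash)→24000, (C,merge)→36000, (C,nl_idx)→45000, (A,merge)→85000, (C,nl)→1007000 …(+1); best=18000 via (C,hash)

cost=18000; order=A,B,C; methods=nl_idx,hash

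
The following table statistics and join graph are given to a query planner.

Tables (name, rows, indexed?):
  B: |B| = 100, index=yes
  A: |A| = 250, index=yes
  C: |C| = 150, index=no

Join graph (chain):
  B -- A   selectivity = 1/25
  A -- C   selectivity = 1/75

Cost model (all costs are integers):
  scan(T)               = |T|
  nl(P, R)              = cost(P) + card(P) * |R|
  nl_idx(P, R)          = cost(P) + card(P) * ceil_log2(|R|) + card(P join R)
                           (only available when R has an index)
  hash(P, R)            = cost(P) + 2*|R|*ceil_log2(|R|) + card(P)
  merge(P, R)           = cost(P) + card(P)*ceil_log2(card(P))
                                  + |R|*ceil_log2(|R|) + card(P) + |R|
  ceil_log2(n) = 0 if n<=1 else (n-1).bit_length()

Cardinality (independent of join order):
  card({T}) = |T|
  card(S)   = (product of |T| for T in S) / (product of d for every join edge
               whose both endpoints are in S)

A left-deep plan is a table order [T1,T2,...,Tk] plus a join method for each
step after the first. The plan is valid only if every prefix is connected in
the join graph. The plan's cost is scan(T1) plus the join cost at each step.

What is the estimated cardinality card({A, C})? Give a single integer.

500

Tables in S: A(250), C(150)
Edges inside S: A-C(d=75)
numerator = 250 * 150 = 37500
denominator = 75 = 75
card(S) = 37500 / 75 = 500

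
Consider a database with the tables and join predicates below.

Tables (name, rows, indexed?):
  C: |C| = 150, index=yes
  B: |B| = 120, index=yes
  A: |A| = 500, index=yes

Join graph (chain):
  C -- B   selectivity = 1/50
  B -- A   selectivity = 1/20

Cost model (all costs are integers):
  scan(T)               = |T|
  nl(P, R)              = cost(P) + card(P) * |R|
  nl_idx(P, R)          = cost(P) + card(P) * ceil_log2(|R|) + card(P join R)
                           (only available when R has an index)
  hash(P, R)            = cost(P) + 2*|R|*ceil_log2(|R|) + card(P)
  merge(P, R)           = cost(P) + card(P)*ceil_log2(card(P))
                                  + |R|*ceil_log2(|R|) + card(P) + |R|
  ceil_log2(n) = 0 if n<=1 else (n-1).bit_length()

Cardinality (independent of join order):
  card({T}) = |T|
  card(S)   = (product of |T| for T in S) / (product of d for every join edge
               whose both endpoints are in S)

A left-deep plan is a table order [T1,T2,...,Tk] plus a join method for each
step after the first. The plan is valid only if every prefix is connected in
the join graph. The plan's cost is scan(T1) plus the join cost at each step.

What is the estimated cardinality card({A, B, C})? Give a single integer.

Tables in S: A(500), B(120), C(150)
Edges inside S: C-B(d=50), B-A(d=20)
numerator = 500 * 120 * 150 = 9000000
denominator = 50 * 20 = 1000
card(S) = 9000000 / 1000 = 9000

9000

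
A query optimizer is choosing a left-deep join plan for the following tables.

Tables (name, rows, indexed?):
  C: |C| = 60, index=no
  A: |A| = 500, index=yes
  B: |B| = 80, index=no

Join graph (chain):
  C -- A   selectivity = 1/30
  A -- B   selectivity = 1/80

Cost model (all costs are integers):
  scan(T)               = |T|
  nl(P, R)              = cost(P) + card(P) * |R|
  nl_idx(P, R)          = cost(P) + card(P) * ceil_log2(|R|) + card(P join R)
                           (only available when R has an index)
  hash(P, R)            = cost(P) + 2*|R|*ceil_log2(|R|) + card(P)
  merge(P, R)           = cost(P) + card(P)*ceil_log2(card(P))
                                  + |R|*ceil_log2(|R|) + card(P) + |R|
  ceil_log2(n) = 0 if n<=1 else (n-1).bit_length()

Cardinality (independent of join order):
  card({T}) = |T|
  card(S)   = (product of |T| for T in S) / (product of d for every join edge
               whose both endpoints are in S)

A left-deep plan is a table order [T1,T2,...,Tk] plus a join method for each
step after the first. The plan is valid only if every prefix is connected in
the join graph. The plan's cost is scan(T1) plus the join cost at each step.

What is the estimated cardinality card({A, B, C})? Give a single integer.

1000

Tables in S: A(500), B(80), C(60)
Edges inside S: C-A(d=30), A-B(d=80)
numerator = 500 * 80 * 60 = 2400000
denominator = 30 * 80 = 2400
card(S) = 2400000 / 2400 = 1000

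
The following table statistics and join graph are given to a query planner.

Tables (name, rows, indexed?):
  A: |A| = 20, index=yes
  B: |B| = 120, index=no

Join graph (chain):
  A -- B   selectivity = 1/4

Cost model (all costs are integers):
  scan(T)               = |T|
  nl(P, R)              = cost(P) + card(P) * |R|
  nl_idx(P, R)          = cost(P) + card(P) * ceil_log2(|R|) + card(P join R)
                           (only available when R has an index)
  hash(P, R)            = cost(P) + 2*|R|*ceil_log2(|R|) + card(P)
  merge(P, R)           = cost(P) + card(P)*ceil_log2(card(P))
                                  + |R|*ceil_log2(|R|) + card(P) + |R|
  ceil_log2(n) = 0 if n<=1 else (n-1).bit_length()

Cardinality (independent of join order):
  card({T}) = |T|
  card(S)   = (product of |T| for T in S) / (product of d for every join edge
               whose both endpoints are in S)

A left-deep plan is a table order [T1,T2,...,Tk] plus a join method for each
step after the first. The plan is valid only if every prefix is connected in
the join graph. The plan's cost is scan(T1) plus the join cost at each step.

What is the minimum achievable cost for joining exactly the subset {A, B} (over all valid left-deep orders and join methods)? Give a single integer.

Selinger DP over subsets of {A,B}:
  {A}: scan cost=20, card=20
  {B}: scan cost=120, card=120
  {AB}: card=600; try (A,hash)→440, (B,merge)→1100, (A,merge)→1200, (A,nl_idx)→1320, (B,hash)→1720, (B,nl)→2420 …(+1); best=440 via (A,hash)

440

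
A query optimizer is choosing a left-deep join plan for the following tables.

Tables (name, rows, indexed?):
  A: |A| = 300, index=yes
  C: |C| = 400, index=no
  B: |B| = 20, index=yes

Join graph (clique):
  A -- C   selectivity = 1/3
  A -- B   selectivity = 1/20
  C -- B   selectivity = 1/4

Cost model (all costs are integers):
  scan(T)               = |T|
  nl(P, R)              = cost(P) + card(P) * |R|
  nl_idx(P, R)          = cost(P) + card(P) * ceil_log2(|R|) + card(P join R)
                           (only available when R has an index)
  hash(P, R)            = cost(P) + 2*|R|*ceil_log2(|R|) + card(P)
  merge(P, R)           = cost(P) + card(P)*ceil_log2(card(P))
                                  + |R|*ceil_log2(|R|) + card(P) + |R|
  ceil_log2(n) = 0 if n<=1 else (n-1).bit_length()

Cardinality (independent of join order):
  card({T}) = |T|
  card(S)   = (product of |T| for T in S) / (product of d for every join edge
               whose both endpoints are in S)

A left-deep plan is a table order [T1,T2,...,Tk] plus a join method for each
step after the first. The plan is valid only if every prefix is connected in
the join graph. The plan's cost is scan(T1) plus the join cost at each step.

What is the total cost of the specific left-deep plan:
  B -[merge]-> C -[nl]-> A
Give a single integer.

604140

step 1: scan B: cost=20, card=20
step 2: join C via merge
    card(P join C) = 20*400/(4) = 2000
    cost = 20 + 20*5 + 400*9 + 20 + 400 = 4140
step 3: join A via nl
    card(P join A) = 2000*300/(3*20) = 10000
    cost = 4140 + 2000*300 = 604140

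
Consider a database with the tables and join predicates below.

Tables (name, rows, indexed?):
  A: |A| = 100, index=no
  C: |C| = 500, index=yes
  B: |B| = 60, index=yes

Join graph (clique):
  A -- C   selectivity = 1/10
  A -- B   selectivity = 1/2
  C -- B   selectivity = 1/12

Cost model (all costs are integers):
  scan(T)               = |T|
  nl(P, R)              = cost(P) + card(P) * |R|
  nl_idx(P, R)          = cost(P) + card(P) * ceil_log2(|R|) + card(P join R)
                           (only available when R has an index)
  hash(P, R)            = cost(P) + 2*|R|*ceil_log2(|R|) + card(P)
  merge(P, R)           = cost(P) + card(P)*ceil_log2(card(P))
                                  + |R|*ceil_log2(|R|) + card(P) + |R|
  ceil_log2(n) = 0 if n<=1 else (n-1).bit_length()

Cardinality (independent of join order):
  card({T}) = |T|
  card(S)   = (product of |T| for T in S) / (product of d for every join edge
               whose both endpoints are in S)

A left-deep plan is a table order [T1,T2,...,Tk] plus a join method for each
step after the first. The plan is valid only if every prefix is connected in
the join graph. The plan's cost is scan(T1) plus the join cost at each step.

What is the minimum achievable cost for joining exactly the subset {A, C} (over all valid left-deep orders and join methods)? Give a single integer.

Selinger DP over subsets of {A,C}:
  {A}: scan cost=100, card=100
  {C}: scan cost=500, card=500
  {AC}: card=5000; try (A,hash)→2400, (C,merge)→5900, (C,nl_idx)→6000, (A,merge)→6300, (C,hash)→9200, (C,nl)→50100 …(+1); best=2400 via (A,hash)

2400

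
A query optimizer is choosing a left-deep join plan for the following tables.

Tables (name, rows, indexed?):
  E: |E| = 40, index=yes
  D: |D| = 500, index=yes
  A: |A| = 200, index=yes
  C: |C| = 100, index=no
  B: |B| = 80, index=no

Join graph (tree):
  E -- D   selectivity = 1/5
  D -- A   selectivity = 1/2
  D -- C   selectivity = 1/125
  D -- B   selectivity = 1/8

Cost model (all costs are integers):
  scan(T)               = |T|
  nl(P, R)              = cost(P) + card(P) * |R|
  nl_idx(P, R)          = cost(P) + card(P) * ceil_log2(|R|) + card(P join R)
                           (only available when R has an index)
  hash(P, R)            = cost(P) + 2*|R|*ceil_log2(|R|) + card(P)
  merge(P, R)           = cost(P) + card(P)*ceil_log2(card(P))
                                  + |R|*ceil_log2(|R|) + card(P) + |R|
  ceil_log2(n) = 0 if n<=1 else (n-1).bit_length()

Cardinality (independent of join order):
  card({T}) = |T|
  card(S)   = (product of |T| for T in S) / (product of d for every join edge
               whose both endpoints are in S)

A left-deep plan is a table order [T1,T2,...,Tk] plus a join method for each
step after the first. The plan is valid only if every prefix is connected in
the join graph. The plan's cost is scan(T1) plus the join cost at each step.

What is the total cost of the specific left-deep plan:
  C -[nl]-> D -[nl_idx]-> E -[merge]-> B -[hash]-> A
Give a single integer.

133140

step 1: scan C: cost=100, card=100
step 2: join D via nl
    card(P join D) = 100*500/(125) = 400
    cost = 100 + 100*500 = 50100
step 3: join E via nl_idx
    card(P join E) = 400*40/(5) = 3200
    cost = 50100 + 400*6 + 3200 = 55700
step 4: join B via merge
    card(P join B) = 3200*80/(8) = 32000
    cost = 55700 + 3200*12 + 80*7 + 3200 + 80 = 97940
step 5: join A via hash
    card(P join A) = 32000*200/(2) = 3200000
    cost = 97940 + 2*200*8 + 32000 = 133140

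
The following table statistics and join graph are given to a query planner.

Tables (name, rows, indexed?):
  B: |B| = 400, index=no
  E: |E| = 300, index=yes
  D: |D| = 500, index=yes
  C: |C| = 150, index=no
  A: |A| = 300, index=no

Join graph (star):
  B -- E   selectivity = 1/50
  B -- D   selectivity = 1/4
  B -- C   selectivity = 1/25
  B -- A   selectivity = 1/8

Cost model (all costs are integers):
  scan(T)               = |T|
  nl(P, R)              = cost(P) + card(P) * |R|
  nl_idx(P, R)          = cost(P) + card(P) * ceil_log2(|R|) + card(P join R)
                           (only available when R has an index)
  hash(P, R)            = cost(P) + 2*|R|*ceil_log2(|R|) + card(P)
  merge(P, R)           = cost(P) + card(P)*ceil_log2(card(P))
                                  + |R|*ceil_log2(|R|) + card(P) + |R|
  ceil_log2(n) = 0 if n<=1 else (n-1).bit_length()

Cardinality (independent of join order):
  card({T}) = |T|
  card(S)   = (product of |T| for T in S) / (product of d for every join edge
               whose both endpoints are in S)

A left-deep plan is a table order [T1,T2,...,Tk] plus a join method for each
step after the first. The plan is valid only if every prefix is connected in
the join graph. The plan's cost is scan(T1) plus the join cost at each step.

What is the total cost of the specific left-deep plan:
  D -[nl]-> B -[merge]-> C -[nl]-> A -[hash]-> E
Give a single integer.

step 1: scan D: cost=500, card=500
step 2: join B via nl
    card(P join B) = 500*400/(4) = 50000
    cost = 500 + 500*400 = 200500
step 3: join C via merge
    card(P join C) = 50000*150/(25) = 300000
    cost = 200500 + 50000*16 + 150*8 + 50000 + 150 = 1051850
step 4: join A via nl
    card(P join A) = 300000*300/(8) = 11250000
    cost = 1051850 + 300000*300 = 91051850
step 5: join E via hash
    card(P join E) = 11250000*300/(50) = 67500000
    cost = 91051850 + 2*300*9 + 11250000 = 102307250

102307250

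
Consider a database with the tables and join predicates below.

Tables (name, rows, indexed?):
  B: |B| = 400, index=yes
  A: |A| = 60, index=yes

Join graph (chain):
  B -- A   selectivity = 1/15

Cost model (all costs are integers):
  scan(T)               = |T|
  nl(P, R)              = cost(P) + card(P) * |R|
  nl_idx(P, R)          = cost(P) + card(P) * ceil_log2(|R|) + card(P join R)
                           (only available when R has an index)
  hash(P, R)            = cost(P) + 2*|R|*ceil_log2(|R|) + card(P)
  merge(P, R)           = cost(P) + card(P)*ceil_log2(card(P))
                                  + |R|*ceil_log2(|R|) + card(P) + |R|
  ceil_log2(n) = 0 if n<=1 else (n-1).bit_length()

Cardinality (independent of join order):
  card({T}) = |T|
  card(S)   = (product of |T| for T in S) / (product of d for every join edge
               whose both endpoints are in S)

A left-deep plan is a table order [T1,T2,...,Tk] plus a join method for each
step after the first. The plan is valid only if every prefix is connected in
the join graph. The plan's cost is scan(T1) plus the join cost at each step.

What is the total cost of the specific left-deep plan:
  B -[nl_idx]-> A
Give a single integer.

step 1: scan B: cost=400, card=400
step 2: join A via nl_idx
    card(P join A) = 400*60/(15) = 1600
    cost = 400 + 400*6 + 1600 = 4400

4400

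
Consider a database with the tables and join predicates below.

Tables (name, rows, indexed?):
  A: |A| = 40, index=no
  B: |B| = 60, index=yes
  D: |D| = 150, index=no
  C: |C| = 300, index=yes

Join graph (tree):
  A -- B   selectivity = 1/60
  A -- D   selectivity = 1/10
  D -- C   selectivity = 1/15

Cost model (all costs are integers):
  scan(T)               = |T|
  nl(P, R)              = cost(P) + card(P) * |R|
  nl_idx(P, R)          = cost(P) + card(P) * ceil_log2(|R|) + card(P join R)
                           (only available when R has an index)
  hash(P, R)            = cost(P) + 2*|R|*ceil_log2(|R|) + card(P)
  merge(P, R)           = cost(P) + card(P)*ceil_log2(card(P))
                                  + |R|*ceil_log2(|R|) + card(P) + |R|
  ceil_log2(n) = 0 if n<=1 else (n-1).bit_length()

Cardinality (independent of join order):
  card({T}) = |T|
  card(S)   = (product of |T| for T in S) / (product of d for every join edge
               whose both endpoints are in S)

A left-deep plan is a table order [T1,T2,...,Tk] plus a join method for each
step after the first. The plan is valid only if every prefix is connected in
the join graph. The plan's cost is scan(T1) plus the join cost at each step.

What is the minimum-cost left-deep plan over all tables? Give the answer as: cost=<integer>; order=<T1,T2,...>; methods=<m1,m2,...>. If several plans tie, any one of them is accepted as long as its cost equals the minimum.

Selinger DP (subsets sized 1..n):
  {A}: scan cost=40, card=40
  {B}: scan cost=60, card=60
  {D}: scan cost=150, card=150
  {C}: scan cost=300, card=300
  {AB}: card=40; try (B,nl_idx)→320, (A,hash)→600, (B,merge)→740, (A,merge)→760, (B,hash)→800, (B,nl)→2440 …(+1); best=320 via (B,nl_idx)
  {AD}: card=600; try (A,hash)→780, (D,merge)→1670, (A,merge)→1780, (D,hash)→2480, (D,nl)→6040, (A,nl)→6150; best=780 via (A,hash)
  {CD}: card=3000; try (D,hash)→3000, (C,merge)→4500, (C,nl_idx)→4500, (D,merge)→4650, (C,hash)→5700, (C,nl)→45150 …(+1); best=3000 via (D,hash)
  {ABD}: card=600; try (D,merge)→1950, (B,hash)→2100, (D,hash)→2760, (B,nl_idx)→4980, (D,nl)→6320, (B,merge)→7800 …(+1); best=1950 via (D,merge)
  {ACD}: card=12000; try (A,hash)→6480, (C,hash)→6780, (C,merge)→10380, (C,nl_idx)→18180, (A,merge)→42280, (A,nl)→123000 …(+1); best=6480 via (A,hash)
  {ABCD}: card=12000; try (C,hash)→7950, (C,merge)→11550, (B,hash)→19200, (C,nl_idx)→19350, (B,nl_idx)→90480, (C,nl)→181950 …(+2); best=7950 via (C,hash)

cost=7950; order=A,B,D,C; methods=nl_idx,merge,hash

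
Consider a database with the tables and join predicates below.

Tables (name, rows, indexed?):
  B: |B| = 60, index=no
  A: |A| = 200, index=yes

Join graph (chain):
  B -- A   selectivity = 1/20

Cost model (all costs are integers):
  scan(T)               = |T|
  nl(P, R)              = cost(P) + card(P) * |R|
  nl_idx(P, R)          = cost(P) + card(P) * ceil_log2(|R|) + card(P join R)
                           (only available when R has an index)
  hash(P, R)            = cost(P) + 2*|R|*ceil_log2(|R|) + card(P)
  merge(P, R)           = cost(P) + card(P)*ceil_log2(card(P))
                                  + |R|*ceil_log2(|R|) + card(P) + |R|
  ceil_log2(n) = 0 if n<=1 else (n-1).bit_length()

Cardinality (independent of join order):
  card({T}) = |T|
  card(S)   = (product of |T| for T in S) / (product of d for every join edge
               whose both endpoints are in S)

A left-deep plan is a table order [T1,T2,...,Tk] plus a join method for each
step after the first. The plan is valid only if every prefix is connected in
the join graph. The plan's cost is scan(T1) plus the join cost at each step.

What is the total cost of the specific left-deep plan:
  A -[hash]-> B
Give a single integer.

step 1: scan A: cost=200, card=200
step 2: join B via hash
    card(P join B) = 200*60/(20) = 600
    cost = 200 + 2*60*6 + 200 = 1120

1120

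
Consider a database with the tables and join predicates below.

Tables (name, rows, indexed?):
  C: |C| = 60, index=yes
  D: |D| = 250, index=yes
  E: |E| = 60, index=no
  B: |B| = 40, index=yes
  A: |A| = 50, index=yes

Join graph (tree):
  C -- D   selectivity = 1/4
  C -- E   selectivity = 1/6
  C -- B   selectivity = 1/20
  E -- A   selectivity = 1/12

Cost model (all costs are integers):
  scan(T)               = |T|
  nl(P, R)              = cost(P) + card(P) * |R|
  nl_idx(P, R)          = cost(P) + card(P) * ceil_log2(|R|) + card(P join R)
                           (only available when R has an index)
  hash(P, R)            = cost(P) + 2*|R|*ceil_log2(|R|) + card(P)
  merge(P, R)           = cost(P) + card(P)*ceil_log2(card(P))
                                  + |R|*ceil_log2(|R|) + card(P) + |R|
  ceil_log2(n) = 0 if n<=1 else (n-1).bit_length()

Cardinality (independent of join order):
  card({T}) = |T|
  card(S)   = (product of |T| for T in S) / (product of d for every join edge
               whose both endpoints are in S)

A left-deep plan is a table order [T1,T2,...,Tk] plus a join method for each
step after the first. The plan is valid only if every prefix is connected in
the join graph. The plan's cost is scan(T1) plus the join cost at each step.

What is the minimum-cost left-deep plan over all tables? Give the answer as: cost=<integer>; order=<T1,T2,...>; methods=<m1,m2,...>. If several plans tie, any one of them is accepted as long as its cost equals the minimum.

Selinger DP (subsets sized 1..n):
  {C}: scan cost=60, card=60
  {D}: scan cost=250, card=250
  {E}: scan cost=60, card=60
  {B}: scan cost=40, card=40
  {A}: scan cost=50, card=50
  {CD}: card=3750; try (C,hash)→1220, (D,merge)→2730, (C,merge)→2920, (D,hash)→4120, (D,nl_idx)→4290, (C,nl_idx)→5500 …(+2); best=1220 via (C,hash)
  {CE}: card=600; try (E,hash)→840, (C,hash)→840, (E,merge)→900, (C,merge)→900, (C,nl_idx)→1020, (E,nl)→3660 …(+1); best=840 via (E,hash)
  {BC}: card=120; try (C,nl_idx)→400, (B,nl_idx)→540, (B,hash)→600, (C,merge)→740, (B,merge)→760, (C,hash)→800 …(+2); best=400 via (C,nl_idx)
  {AE}: card=250; try (A,nl_idx)→670, (A,hash)→720, (E,hash)→820, (E,merge)→820, (A,merge)→830, (E,nl)→3050 …(+1); best=670 via (A,nl_idx)
  {CDE}: card=37500; try (D,hash)→5440, (E,hash)→5690, (D,merge)→9690, (D,nl_idx)→43140, (E,merge)→50390, (D,nl)→150840 …(+1); best=5440 via (D,hash)
  {BCD}: card=7500; try (D,merge)→3610, (D,hash)→4520, (B,hash)→5450, (D,nl_idx)→8860, (D,nl)→30400, (B,nl_idx)→31220 …(+2); best=3610 via (D,merge)
  {BCE}: card=1200; try (E,hash)→1240, (E,merge)→1780, (B,hash)→1920, (B,nl_idx)→5640, (E,nl)→7600, (B,merge)→7720 …(+1); best=1240 via (E,hash)
  {ACE}: card=2500; try (C,hash)→1640, (A,hash)→2040, (C,merge)→3340, (C,nl_idx)→4670, (A,nl_idx)→6940, (A,merge)→7790 …(+2); best=1640 via (C,hash)
  {BCDE}: card=75000; try (D,hash)→6440, (E,hash)→11830, (D,merge)→17890, (B,hash)→43420, (D,nl_idx)→85840, (E,merge)→109030 …(+5); best=6440 via (D,hash)
  {ACDE}: card=156250; try (D,hash)→8140, (D,merge)→36390, (A,hash)→43540, (D,nl_idx)→177890, (A,nl_idx)→386690, (D,nl)→626640 …(+2); best=8140 via (D,hash)
  {ABCE}: card=5000; try (A,hash)→3040, (B,hash)→4620, (A,nl_idx)→13440, (A,merge)→15990, (B,nl_idx)→21640, (B,merge)→34420 …(+2); best=3040 via (A,hash)
  {ABCDE}: card=312500; try (D,hash)→12040, (D,merge)→75290, (A,hash)→82040, (B,hash)→164870, (D,nl_idx)→355540, (A,nl_idx)→768940 …(+6); best=12040 via (D,hash)

cost=12040; order=B,C,E,A,D; methods=nl_idx,hash,hash,hash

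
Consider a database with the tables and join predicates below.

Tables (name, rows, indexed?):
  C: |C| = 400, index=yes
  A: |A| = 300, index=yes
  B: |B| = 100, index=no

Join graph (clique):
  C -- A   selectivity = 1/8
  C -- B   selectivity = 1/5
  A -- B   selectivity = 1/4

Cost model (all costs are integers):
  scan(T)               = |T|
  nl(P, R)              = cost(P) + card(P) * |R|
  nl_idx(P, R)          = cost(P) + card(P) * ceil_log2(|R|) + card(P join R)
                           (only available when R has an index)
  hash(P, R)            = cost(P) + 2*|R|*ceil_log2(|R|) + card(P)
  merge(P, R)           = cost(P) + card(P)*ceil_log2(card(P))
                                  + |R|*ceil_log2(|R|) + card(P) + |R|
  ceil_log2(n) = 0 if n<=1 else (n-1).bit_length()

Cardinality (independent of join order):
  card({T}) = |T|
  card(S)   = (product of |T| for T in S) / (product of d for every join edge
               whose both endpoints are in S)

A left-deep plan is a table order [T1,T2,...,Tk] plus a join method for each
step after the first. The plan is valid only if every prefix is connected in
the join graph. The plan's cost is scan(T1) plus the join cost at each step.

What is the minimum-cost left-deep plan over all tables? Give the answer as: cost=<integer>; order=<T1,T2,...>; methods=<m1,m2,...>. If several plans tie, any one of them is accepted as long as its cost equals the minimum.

Selinger DP (subsets sized 1..n):
  {C}: scan cost=400, card=400
  {A}: scan cost=300, card=300
  {B}: scan cost=100, card=100
  {AC}: card=15000; try (A,hash)→6200, (C,merge)→7300, (A,merge)→7400, (C,hash)→7800, (C,nl_idx)→18000, (A,nl_idx)→19000 …(+2); best=6200 via (A,hash)
  {BC}: card=8000; try (B,hash)→2200, (C,merge)→4900, (B,merge)→5200, (C,hash)→7400, (C,nl_idx)→9000, (C,nl)→40100 …(+1); best=2200 via (B,hash)
  {AB}: card=7500; try (B,hash)→2000, (A,merge)→3900, (B,merge)→4100, (A,hash)→5600, (A,nl_idx)→8500, (A,nl)→30100 …(+1); best=2000 via (B,hash)
  {ABC}: card=75000; try (A,hash)→15600, (C,hash)→16700, (B,hash)→22600, (C,merge)→111000, (A,merge)→117200, (C,nl_idx)→144500 …(+5); best=15600 via (A,hash)

cost=15600; order=C,B,A; methods=hash,hash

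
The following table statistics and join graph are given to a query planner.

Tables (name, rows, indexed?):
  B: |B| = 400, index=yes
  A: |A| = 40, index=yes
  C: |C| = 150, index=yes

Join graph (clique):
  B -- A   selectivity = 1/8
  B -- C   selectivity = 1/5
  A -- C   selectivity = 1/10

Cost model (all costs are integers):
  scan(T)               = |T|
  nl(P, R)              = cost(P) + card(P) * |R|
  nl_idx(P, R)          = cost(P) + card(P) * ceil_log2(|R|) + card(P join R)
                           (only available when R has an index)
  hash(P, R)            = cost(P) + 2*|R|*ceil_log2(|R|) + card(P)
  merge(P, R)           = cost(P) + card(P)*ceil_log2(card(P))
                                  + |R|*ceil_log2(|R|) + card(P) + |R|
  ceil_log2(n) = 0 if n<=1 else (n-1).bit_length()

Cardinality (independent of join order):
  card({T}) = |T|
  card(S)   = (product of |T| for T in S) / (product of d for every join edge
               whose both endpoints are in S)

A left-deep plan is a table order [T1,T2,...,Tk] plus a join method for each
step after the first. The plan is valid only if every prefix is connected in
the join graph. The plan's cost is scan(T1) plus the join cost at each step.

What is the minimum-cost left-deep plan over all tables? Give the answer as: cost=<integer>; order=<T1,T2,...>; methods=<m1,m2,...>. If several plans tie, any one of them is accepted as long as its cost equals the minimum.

Selinger DP (subsets sized 1..n):
  {B}: scan cost=400, card=400
  {A}: scan cost=40, card=40
  {C}: scan cost=150, card=150
  {AB}: card=2000; try (A,hash)→1280, (B,nl_idx)→2400, (B,merge)→4320, (A,merge)→4680, (A,nl_idx)→4800, (B,hash)→7280 …(+2); best=1280 via (A,hash)
  {BC}: card=12000; try (C,hash)→3200, (B,merge)→5500, (C,merge)→5750, (B,hash)→7500, (B,nl_idx)→13500, (C,nl_idx)→15600 …(+2); best=3200 via (C,hash)
  {AC}: card=600; try (A,hash)→780, (C,nl_idx)→960, (A,nl_idx)→1650, (C,merge)→1670, (A,merge)→1780, (C,hash)→2480 …(+2); best=780 via (A,hash)
  {ABC}: card=6000; try (C,hash)→5680, (B,hash)→8580, (B,merge)→11380, (B,nl_idx)→12180, (A,hash)→15680, (C,nl_idx)→23280 …(+6); best=5680 via (C,hash)

cost=5680; order=B,A,C; methods=hash,hash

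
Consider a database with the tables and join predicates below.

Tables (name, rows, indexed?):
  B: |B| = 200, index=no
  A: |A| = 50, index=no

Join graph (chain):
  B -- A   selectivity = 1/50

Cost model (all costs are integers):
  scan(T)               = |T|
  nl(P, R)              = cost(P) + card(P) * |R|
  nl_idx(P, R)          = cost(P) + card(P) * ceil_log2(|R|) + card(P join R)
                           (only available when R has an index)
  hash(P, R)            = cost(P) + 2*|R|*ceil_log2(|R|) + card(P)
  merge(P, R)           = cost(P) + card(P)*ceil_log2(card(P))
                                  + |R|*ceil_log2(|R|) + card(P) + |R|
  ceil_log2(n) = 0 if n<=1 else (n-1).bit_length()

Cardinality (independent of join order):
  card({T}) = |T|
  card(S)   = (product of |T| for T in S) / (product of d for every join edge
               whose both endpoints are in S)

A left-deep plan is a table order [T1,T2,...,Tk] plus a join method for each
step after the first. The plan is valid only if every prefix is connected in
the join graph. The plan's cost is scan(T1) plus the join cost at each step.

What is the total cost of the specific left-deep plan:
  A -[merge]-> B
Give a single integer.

2200

step 1: scan A: cost=50, card=50
step 2: join B via merge
    card(P join B) = 50*200/(50) = 200
    cost = 50 + 50*6 + 200*8 + 50 + 200 = 2200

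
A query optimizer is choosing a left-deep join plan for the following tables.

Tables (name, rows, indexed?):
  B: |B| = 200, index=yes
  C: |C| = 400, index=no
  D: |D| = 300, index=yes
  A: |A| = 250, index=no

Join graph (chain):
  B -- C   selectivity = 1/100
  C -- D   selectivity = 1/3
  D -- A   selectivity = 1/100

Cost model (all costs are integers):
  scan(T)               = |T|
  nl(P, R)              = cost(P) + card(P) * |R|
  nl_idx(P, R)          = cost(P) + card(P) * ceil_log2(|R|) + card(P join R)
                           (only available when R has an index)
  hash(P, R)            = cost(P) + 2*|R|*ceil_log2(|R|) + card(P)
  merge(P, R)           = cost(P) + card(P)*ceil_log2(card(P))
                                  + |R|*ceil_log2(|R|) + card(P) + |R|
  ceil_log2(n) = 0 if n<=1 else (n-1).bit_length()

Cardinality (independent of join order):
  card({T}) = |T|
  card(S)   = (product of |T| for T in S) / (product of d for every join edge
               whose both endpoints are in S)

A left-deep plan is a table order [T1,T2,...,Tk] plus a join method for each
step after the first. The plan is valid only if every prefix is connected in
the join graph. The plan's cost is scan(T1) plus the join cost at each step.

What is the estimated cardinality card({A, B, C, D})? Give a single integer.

Tables in S: A(250), B(200), C(400), D(300)
Edges inside S: B-C(d=100), C-D(d=3), D-A(d=100)
numerator = 250 * 200 * 400 * 300 = 6000000000
denominator = 100 * 3 * 100 = 30000
card(S) = 6000000000 / 30000 = 200000

200000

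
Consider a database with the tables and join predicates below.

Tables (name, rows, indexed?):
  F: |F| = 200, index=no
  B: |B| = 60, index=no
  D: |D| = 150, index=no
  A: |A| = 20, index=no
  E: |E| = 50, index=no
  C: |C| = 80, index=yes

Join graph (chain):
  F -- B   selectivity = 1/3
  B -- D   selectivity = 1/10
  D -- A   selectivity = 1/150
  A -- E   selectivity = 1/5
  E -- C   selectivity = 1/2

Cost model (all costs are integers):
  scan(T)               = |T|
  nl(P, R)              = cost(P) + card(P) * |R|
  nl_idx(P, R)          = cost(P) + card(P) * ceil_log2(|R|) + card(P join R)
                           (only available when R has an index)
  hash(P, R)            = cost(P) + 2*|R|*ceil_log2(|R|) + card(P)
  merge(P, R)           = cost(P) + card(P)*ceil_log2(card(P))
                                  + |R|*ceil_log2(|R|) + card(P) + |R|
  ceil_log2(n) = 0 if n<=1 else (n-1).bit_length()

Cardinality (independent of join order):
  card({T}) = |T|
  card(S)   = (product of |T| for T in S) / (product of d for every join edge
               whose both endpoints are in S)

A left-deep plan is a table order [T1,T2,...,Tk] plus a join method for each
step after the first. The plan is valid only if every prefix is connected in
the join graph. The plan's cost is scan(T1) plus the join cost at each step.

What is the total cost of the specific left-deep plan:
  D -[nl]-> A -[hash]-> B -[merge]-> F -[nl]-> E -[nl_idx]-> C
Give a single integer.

4166650

step 1: scan D: cost=150, card=150
step 2: join A via nl
    card(P join A) = 150*20/(150) = 20
    cost = 150 + 150*20 = 3150
step 3: join B via hash
    card(P join B) = 20*60/(10) = 120
    cost = 3150 + 2*60*6 + 20 = 3890
step 4: join F via merge
    card(P join F) = 120*200/(3) = 8000
    cost = 3890 + 120*7 + 200*8 + 120 + 200 = 6650
step 5: join E via nl
    card(P join E) = 8000*50/(5) = 80000
    cost = 6650 + 8000*50 = 406650
step 6: join C via nl_idx
    card(P join C) = 80000*80/(2) = 3200000
    cost = 406650 + 80000*7 + 3200000 = 4166650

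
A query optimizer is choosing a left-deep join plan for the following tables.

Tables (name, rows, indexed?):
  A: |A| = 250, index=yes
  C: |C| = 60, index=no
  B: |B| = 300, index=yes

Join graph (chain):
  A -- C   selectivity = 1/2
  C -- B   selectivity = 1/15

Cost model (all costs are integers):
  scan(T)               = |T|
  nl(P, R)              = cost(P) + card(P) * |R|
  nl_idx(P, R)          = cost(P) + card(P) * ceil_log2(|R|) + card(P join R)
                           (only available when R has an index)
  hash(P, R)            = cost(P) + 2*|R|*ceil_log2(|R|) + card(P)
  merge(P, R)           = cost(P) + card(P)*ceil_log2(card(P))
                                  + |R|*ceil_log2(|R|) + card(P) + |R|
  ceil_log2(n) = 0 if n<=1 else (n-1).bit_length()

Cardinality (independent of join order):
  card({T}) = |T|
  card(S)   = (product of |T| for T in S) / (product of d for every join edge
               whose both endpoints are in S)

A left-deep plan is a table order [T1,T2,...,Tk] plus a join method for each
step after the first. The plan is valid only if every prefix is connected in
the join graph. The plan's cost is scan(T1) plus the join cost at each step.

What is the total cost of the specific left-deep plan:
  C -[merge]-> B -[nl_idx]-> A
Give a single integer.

163080

step 1: scan C: cost=60, card=60
step 2: join B via merge
    card(P join B) = 60*300/(15) = 1200
    cost = 60 + 60*6 + 300*9 + 60 + 300 = 3480
step 3: join A via nl_idx
    card(P join A) = 1200*250/(2) = 150000
    cost = 3480 + 1200*8 + 150000 = 163080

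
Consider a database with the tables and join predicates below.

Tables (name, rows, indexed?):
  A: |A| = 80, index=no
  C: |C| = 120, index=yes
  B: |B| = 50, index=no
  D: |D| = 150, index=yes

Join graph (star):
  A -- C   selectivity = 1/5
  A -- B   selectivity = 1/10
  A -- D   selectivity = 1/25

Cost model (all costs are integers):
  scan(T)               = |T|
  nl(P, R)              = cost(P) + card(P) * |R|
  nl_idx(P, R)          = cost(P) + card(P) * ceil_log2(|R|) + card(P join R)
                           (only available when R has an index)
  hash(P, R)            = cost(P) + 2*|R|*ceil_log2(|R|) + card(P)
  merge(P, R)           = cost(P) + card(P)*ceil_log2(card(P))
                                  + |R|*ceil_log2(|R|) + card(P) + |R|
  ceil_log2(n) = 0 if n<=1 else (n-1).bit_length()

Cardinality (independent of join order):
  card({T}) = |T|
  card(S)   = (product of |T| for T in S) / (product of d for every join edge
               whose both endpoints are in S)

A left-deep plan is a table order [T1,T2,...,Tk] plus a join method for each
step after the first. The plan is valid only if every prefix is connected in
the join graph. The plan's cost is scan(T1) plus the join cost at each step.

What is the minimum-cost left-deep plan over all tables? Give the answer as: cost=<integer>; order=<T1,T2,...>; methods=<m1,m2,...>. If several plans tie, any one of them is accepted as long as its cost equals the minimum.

Selinger DP (subsets sized 1..n):
  {A}: scan cost=80, card=80
  {C}: scan cost=120, card=120
  {B}: scan cost=50, card=50
  {D}: scan cost=150, card=150
  {AC}: card=1920; try (A,hash)→1360, (C,merge)→1680, (A,merge)→1720, (C,hash)→1840, (C,nl_idx)→2560, (C,nl)→9680 …(+1); best=1360 via (A,hash)
  {AB}: card=400; try (B,hash)→760, (A,merge)→1040, (B,merge)→1070, (A,hash)→1220, (A,nl)→4050, (B,nl)→4080; best=760 via (B,hash)
  {AD}: card=480; try (D,nl_idx)→1200, (A,hash)→1420, (D,merge)→2070, (A,merge)→2140, (D,hash)→2560, (D,nl)→12080 …(+1); best=1200 via (D,nl_idx)
  {ABC}: card=9600; try (C,hash)→2840, (B,hash)→3880, (C,merge)→5720, (C,nl_idx)→13160, (B,merge)→24750, (C,nl)→48760 …(+1); best=2840 via (C,hash)
  {ACD}: card=11520; try (C,hash)→3360, (D,hash)→5680, (C,merge)→6960, (C,nl_idx)→16080, (D,merge)→25750, (D,nl_idx)→28240 …(+2); best=3360 via (C,hash)
  {ABD}: card=2400; try (B,hash)→2280, (D,hash)→3560, (D,merge)→6110, (B,merge)→6350, (D,nl_idx)→6360, (B,nl)→25200 …(+1); best=2280 via (B,hash)
  {ABCD}: card=57600; try (C,hash)→6360, (D,hash)→14840, (B,hash)→15480, (C,merge)→34440, (C,nl_idx)→76680, (D,nl_idx)→137240 …(+5); best=6360 via (C,hash)

cost=6360; order=A,D,B,C; methods=nl_idx,hash,hash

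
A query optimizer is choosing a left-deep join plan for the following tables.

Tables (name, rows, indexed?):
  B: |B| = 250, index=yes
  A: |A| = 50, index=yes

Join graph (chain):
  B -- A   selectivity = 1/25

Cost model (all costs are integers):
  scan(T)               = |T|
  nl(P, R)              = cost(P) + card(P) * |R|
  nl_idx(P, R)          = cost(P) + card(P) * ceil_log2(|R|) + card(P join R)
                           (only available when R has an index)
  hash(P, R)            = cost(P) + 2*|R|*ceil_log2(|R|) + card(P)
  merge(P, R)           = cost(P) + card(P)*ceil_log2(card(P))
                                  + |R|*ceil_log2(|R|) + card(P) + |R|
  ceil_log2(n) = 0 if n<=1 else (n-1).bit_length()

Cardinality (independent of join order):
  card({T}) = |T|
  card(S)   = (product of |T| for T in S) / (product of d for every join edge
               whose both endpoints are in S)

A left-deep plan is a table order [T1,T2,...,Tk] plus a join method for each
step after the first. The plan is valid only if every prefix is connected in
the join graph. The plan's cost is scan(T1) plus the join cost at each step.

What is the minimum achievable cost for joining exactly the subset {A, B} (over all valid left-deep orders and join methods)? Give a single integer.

Selinger DP over subsets of {A,B}:
  {B}: scan cost=250, card=250
  {A}: scan cost=50, card=50
  {AB}: card=500; try (B,nl_idx)→950, (A,hash)→1100, (A,nl_idx)→2250, (B,merge)→2650, (A,merge)→2850, (B,hash)→4100 …(+2); best=950 via (B,nl_idx)

950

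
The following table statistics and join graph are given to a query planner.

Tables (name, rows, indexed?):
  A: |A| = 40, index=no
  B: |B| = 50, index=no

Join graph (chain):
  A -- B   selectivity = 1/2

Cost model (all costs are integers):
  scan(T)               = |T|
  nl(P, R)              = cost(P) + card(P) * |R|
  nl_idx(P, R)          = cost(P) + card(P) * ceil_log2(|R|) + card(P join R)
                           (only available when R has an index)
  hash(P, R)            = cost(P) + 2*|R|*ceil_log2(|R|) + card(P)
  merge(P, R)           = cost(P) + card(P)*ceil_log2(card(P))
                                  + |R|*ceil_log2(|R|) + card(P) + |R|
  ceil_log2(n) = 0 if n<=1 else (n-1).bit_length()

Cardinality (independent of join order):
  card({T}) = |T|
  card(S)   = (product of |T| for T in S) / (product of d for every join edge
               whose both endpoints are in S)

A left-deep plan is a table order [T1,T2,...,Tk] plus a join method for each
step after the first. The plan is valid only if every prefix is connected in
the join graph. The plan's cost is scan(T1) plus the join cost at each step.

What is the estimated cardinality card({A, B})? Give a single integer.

1000

Tables in S: A(40), B(50)
Edges inside S: A-B(d=2)
numerator = 40 * 50 = 2000
denominator = 2 = 2
card(S) = 2000 / 2 = 1000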